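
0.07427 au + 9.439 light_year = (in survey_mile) 5.549e+13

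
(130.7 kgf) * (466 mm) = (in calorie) 142.8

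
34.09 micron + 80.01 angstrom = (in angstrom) 3.41e+05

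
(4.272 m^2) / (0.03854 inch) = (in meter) 4364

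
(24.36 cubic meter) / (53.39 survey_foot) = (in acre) 0.0003699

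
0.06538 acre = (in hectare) 0.02646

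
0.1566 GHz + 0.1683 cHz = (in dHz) 1.566e+09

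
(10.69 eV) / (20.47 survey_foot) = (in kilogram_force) 2.799e-20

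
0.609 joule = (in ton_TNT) 1.456e-10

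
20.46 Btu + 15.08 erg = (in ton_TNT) 5.159e-06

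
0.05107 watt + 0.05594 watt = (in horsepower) 0.0001435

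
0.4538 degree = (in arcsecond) 1634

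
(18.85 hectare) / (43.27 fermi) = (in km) 4.356e+15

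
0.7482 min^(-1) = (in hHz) 0.0001247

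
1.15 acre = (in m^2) 4654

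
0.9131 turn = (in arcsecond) 1.183e+06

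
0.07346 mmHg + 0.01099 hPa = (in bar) 0.0001089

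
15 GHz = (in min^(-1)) 9e+11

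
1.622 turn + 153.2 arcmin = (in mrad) 1.024e+04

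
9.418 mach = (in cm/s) 3.207e+05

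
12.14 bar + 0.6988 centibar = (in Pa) 1.215e+06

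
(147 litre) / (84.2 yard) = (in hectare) 1.909e-07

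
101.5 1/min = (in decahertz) 0.1692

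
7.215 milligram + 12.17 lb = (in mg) 5.52e+06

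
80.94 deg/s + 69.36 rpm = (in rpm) 82.85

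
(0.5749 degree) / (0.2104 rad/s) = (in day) 5.52e-07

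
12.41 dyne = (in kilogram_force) 1.265e-05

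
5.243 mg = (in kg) 5.243e-06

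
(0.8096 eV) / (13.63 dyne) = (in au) 6.362e-27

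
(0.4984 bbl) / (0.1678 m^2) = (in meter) 0.4722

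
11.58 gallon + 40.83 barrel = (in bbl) 41.11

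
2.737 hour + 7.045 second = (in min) 164.3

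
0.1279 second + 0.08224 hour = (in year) 9.392e-06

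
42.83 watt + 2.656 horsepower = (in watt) 2023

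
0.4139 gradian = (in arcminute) 22.35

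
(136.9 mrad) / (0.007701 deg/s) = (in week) 0.001684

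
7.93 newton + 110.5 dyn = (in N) 7.931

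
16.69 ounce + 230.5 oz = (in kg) 7.008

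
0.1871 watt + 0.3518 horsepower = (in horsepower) 0.3521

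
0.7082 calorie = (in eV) 1.849e+19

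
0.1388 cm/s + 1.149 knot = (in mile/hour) 1.325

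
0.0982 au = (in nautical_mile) 7.932e+06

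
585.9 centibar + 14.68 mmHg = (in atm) 5.802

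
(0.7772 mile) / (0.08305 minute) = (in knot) 487.9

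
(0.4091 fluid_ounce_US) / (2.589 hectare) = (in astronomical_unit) 3.124e-21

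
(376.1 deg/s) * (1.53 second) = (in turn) 1.598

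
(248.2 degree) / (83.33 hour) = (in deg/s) 0.0008274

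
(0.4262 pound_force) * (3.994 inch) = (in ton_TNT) 4.597e-11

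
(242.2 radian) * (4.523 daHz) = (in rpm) 1.046e+05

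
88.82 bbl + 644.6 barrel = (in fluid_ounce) 3.943e+06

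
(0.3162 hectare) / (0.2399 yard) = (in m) 1.441e+04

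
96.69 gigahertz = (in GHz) 96.69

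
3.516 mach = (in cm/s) 1.197e+05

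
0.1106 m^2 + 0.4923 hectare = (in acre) 1.217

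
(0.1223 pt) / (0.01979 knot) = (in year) 1.344e-10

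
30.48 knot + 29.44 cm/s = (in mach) 0.04692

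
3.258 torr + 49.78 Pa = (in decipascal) 4841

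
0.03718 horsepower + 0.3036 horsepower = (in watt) 254.1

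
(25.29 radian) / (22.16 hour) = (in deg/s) 0.01816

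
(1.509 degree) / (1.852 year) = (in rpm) 4.306e-09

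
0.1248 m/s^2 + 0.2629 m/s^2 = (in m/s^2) 0.3877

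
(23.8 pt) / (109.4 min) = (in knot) 2.486e-06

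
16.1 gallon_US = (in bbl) 0.3833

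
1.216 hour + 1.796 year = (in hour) 1.573e+04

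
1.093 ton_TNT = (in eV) 2.854e+28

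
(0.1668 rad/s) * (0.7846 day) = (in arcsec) 2.332e+09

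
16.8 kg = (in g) 1.68e+04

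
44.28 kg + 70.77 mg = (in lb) 97.62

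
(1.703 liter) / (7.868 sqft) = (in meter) 0.00233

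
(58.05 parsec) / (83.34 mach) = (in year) 2.002e+06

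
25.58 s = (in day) 0.0002961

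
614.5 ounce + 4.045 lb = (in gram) 1.926e+04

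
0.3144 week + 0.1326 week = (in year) 0.008573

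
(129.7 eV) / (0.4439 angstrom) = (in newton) 4.681e-07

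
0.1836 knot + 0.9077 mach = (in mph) 691.6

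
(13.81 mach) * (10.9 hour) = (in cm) 1.845e+10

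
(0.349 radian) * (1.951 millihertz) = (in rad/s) 0.0006809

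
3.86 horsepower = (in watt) 2878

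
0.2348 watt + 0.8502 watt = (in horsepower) 0.001455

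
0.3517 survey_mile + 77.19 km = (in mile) 48.32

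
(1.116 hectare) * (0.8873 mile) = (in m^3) 1.594e+07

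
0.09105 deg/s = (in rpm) 0.01518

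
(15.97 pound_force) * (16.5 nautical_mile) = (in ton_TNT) 0.0005188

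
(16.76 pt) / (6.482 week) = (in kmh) 5.429e-09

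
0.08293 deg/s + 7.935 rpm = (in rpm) 7.949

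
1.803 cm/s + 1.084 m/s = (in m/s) 1.102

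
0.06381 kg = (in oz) 2.251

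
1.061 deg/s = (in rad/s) 0.01852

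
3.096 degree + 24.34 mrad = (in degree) 4.491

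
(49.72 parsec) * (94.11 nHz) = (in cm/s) 1.444e+13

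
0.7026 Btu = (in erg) 7.413e+09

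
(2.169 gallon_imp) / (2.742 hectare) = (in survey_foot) 1.18e-06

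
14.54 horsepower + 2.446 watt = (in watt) 1.084e+04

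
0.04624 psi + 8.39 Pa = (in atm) 0.003229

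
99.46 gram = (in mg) 9.946e+04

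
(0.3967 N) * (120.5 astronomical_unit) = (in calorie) 1.709e+12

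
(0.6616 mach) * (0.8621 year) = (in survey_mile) 3.806e+06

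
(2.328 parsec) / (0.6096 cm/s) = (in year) 3.737e+11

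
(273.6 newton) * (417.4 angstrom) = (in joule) 1.142e-05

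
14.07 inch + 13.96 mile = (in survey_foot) 7.371e+04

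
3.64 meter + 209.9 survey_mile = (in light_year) 3.571e-11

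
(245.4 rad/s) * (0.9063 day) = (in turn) 3.058e+06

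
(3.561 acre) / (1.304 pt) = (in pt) 8.88e+10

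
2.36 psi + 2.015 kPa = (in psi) 2.652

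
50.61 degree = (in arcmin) 3037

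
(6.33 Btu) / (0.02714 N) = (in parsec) 7.975e-12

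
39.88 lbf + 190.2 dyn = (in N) 177.4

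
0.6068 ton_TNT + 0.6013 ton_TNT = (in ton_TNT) 1.208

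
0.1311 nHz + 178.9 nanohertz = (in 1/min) 1.074e-05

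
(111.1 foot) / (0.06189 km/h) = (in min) 32.83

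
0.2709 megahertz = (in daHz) 2.709e+04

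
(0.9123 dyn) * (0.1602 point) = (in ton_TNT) 1.232e-19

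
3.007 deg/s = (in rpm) 0.5012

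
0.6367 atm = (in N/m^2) 6.451e+04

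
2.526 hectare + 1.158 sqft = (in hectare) 2.526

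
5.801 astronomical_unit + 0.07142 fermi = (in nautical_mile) 4.686e+08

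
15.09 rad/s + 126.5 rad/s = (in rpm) 1352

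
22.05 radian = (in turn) 3.509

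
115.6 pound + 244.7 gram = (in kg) 52.68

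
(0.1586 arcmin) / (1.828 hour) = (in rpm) 6.695e-08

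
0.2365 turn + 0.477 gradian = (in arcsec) 3.08e+05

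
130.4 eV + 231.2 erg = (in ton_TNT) 5.526e-15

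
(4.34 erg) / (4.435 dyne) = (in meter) 0.009786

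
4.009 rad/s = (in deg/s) 229.7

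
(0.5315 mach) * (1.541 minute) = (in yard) 1.83e+04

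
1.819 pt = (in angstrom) 6.417e+06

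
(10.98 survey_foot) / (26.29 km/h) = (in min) 0.007638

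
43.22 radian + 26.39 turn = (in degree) 1.198e+04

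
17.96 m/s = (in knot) 34.91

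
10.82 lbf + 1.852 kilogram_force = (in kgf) 6.76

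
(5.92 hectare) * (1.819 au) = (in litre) 1.611e+19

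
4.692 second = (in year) 1.488e-07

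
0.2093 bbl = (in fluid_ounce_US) 1125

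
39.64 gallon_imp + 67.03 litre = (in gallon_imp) 54.38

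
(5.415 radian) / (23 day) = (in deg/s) 0.0001561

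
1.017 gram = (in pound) 0.002242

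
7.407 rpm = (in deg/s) 44.44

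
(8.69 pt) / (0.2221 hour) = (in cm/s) 0.0003834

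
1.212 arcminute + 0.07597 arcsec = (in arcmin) 1.213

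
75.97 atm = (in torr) 5.774e+04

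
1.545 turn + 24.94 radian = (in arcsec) 7.147e+06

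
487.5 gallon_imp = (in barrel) 13.94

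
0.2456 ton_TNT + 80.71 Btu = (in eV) 6.414e+27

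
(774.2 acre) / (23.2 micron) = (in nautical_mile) 7.292e+07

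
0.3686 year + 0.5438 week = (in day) 138.3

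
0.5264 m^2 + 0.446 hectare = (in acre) 1.102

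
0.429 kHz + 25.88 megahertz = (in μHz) 2.588e+13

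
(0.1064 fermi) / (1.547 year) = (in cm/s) 2.181e-22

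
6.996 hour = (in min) 419.8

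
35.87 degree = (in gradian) 39.86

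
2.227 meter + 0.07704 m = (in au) 1.54e-11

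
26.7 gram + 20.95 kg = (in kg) 20.98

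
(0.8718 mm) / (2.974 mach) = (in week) 1.423e-12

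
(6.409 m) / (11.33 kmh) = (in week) 3.367e-06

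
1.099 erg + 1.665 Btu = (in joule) 1757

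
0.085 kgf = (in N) 0.8336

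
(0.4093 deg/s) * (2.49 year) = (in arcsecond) 1.157e+11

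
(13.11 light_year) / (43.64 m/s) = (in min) 4.737e+13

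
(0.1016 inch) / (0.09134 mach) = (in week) 1.372e-10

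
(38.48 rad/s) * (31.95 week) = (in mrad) 7.436e+11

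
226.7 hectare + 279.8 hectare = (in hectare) 506.5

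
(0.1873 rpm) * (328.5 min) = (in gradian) 2.461e+04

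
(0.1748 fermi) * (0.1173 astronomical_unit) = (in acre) 7.58e-10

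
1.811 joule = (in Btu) 0.001716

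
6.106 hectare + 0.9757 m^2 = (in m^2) 6.106e+04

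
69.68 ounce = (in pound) 4.355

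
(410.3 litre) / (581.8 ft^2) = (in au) 5.074e-14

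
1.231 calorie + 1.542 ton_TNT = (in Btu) 6.115e+06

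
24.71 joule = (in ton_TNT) 5.906e-09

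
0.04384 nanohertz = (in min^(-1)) 2.63e-09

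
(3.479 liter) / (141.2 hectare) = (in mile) 1.531e-12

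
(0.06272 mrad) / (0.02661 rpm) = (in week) 3.722e-08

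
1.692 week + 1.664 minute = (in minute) 1.706e+04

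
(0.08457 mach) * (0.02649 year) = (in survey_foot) 7.892e+07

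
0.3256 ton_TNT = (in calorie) 3.256e+08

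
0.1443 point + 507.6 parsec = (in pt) 4.44e+22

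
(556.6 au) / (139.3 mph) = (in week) 2.211e+06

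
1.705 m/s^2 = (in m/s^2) 1.705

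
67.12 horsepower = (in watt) 5.005e+04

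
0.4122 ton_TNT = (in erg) 1.725e+16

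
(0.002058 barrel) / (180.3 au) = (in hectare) 1.213e-21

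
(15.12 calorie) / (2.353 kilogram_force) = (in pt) 7771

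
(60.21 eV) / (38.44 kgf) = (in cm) 2.559e-18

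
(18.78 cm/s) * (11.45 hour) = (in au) 5.175e-08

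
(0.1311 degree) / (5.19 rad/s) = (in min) 7.348e-06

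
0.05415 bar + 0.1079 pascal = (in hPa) 54.15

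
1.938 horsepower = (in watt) 1445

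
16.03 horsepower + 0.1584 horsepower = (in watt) 1.207e+04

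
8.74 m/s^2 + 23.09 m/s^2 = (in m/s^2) 31.83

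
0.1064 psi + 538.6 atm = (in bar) 545.7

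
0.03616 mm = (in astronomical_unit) 2.417e-16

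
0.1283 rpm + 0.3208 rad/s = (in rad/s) 0.3342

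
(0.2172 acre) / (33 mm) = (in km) 26.64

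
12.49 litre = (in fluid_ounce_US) 422.3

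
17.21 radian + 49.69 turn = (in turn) 52.43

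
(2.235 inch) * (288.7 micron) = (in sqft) 0.0001764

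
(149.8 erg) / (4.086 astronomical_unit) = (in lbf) 5.509e-18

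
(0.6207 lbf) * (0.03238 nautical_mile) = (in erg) 1.656e+09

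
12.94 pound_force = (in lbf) 12.94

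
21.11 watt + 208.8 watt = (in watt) 229.9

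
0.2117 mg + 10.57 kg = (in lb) 23.3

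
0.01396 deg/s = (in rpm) 0.002327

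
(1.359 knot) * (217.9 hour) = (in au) 3.666e-06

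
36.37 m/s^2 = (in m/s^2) 36.37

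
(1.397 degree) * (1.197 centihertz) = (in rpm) 0.002787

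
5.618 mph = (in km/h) 9.041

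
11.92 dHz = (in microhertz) 1.192e+06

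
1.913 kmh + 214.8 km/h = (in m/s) 60.2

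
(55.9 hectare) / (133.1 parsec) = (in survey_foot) 4.465e-13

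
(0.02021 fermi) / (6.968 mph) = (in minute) 1.081e-19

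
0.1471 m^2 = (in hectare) 1.471e-05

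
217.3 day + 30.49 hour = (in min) 3.147e+05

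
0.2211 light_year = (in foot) 6.863e+15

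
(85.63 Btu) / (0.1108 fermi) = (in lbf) 1.833e+20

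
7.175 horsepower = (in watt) 5350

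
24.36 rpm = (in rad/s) 2.551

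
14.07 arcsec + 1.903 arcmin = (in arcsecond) 128.2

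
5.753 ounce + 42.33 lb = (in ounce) 683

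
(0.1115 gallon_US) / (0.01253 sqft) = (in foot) 1.19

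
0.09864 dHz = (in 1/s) 0.009864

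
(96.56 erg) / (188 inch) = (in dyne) 0.2022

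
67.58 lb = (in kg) 30.65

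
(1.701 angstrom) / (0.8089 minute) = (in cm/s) 3.505e-10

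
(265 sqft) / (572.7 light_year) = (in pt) 1.288e-14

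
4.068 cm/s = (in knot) 0.07908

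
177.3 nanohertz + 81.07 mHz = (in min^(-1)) 4.864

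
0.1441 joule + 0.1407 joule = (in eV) 1.778e+18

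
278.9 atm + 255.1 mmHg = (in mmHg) 2.122e+05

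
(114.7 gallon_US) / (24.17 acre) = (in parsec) 1.439e-22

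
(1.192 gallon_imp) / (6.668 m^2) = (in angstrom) 8.127e+06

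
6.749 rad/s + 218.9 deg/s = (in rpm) 100.9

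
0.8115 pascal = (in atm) 8.009e-06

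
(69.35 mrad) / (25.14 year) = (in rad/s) 8.747e-11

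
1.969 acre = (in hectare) 0.7968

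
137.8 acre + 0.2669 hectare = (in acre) 138.5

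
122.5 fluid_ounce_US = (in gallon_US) 0.957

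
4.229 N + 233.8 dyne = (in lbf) 0.9512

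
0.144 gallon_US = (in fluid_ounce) 18.43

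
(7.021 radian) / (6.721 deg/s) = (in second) 59.85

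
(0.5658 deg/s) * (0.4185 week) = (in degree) 1.432e+05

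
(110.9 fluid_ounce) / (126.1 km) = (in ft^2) 2.8e-07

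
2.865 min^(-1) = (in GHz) 4.775e-11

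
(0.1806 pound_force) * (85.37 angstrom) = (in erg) 0.06858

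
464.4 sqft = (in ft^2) 464.4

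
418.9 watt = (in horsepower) 0.5618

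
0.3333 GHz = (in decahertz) 3.333e+07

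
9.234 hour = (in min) 554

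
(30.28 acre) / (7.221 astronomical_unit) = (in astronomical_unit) 7.583e-19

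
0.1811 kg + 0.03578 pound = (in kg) 0.1973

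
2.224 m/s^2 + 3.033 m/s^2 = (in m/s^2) 5.257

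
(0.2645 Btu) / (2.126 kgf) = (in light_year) 1.415e-15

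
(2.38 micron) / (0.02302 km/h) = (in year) 1.18e-11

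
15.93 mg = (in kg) 1.593e-05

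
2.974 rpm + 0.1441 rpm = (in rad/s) 0.3265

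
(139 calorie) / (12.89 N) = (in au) 3.016e-10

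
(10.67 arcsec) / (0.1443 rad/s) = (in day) 4.149e-09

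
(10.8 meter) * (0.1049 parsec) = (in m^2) 3.496e+16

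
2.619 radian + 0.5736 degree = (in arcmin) 9038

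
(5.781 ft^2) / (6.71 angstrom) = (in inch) 3.151e+10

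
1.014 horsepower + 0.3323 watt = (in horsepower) 1.014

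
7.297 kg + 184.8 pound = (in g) 9.112e+04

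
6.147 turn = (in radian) 38.62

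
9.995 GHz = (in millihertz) 9.995e+12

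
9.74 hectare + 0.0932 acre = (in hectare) 9.778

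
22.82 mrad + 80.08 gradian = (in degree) 73.38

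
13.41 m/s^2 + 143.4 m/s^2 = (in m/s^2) 156.8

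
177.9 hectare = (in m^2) 1.779e+06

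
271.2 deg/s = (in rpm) 45.2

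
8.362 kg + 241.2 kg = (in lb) 550.2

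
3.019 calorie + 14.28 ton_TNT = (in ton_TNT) 14.28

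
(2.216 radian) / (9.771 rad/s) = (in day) 2.625e-06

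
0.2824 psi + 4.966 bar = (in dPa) 4.985e+06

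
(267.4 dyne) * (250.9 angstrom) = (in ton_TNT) 1.604e-20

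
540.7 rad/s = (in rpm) 5163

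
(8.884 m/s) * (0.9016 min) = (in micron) 4.806e+08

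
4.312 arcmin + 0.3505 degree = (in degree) 0.4224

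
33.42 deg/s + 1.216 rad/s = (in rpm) 17.18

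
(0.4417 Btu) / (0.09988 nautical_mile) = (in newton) 2.519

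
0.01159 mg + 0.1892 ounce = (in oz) 0.1892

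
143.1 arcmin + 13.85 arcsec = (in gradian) 2.654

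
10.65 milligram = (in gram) 0.01065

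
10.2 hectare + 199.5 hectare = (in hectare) 209.7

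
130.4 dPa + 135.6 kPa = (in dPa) 1.356e+06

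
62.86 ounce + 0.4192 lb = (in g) 1972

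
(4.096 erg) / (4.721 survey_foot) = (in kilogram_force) 2.903e-08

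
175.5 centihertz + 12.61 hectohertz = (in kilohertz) 1.263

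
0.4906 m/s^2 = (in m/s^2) 0.4906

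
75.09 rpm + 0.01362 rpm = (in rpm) 75.1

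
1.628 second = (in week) 2.692e-06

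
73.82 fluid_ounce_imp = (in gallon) 0.5541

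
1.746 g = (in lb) 0.003849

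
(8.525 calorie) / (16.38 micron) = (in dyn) 2.178e+11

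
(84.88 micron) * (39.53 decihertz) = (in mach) 9.854e-07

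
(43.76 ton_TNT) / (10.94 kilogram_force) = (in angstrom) 1.707e+19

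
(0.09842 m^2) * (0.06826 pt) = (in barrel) 1.491e-05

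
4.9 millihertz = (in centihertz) 0.49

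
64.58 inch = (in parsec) 5.316e-17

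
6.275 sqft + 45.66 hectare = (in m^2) 4.566e+05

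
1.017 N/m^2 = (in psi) 0.0001475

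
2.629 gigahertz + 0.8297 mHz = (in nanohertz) 2.629e+18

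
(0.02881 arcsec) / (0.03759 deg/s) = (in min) 3.548e-06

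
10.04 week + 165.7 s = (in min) 1.012e+05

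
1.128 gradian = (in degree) 1.015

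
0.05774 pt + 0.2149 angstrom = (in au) 1.362e-16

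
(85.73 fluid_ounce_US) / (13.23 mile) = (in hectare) 1.191e-11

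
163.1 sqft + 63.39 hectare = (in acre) 156.6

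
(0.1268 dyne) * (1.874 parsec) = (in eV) 4.576e+29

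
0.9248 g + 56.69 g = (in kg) 0.05761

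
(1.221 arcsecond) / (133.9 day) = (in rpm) 4.886e-12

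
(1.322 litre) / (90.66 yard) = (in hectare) 1.595e-09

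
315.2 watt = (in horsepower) 0.4227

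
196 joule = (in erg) 1.96e+09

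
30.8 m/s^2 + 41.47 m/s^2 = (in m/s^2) 72.27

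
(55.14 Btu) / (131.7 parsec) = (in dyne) 1.432e-09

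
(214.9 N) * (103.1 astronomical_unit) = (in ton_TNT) 7.922e+05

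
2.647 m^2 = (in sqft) 28.49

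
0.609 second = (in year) 1.931e-08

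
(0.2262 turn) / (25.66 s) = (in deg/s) 3.173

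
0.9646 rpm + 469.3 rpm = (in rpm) 470.3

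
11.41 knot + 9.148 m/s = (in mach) 0.04411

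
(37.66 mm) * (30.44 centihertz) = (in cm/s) 1.146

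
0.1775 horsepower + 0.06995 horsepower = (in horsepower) 0.2474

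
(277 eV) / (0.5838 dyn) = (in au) 5.082e-23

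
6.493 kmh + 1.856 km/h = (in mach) 0.006811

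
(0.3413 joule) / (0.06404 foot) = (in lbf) 3.931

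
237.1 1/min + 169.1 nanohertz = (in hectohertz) 0.03952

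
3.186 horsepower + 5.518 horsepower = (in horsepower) 8.704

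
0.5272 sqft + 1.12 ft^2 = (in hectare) 1.53e-05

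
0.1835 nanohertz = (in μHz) 0.0001835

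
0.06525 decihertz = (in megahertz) 6.525e-09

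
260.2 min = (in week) 0.02581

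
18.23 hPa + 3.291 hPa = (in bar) 0.02152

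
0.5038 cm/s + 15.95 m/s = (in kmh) 57.44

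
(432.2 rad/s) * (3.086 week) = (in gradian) 5.135e+10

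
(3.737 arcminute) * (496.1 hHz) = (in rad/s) 53.93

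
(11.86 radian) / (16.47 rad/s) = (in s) 0.7201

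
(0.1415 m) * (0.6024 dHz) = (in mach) 2.503e-05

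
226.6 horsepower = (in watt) 1.69e+05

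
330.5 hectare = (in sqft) 3.557e+07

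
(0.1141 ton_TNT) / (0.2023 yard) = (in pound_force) 5.802e+08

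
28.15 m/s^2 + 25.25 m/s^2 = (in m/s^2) 53.4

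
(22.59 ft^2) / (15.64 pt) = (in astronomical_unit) 2.543e-09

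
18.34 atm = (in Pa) 1.858e+06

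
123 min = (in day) 0.08542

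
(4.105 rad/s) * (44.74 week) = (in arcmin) 3.819e+11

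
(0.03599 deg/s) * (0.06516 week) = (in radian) 24.75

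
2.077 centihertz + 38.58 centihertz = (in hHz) 0.004066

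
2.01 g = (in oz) 0.0709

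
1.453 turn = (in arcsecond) 1.883e+06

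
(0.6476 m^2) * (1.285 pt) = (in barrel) 0.001846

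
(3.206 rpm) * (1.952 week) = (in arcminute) 1.363e+09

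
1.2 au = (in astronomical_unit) 1.2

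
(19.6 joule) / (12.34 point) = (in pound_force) 1012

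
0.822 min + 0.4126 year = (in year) 0.4126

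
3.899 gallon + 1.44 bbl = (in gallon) 64.38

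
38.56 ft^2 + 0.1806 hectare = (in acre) 0.4472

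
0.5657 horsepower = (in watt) 421.8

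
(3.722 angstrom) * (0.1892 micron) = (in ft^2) 7.58e-16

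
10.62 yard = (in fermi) 9.711e+15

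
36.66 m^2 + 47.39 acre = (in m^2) 1.918e+05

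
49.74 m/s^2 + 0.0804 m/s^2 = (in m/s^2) 49.82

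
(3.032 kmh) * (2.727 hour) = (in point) 2.344e+07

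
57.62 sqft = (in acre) 0.001323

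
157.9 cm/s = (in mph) 3.532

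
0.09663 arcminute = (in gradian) 0.001789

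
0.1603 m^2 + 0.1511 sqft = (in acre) 4.308e-05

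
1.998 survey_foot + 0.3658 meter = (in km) 0.0009748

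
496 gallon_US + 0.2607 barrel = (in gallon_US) 506.9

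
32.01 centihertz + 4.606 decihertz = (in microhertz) 7.807e+05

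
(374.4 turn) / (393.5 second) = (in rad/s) 5.978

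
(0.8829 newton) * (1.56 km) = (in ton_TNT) 3.292e-07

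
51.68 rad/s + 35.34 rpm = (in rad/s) 55.38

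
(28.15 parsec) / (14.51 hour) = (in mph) 3.72e+13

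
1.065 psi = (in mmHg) 55.08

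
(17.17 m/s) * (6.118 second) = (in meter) 105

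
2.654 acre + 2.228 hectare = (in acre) 8.16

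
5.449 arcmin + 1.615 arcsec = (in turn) 0.0002535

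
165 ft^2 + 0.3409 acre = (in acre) 0.3447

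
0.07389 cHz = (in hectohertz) 7.389e-06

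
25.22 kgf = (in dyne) 2.473e+07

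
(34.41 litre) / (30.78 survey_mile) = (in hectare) 6.947e-11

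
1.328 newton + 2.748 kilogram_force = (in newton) 28.28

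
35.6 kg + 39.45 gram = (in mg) 3.564e+07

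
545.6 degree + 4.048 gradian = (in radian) 9.586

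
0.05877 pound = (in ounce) 0.9403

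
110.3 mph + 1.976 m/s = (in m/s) 51.28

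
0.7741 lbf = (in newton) 3.443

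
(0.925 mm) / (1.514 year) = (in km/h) 6.974e-11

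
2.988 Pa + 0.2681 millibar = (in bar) 0.000298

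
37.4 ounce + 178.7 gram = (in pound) 2.731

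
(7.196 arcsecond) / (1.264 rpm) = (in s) 0.0002636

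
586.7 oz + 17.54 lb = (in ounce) 867.3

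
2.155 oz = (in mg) 6.109e+04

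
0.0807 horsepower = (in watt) 60.18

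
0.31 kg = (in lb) 0.6834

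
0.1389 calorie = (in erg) 5.812e+06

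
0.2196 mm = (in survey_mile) 1.365e-07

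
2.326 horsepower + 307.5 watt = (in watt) 2042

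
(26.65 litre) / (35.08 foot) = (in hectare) 2.492e-07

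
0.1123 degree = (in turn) 0.0003119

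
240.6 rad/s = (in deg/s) 1.379e+04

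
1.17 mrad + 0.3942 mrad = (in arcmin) 5.377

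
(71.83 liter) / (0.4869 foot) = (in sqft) 5.21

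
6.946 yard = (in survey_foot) 20.84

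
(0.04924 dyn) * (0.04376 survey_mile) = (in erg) 346.8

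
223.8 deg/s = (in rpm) 37.3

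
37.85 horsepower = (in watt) 2.822e+04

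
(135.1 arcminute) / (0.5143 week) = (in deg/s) 7.239e-06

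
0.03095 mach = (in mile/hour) 23.57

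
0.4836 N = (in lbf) 0.1087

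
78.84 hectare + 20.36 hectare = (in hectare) 99.2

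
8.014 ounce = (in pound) 0.5009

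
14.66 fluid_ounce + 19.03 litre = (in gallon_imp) 4.281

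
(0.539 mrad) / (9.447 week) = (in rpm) 9.009e-10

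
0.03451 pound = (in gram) 15.65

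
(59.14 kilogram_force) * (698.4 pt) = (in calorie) 34.15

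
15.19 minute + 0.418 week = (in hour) 70.48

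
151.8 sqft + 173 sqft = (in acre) 0.007456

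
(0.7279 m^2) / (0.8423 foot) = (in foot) 9.302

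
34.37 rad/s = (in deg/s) 1969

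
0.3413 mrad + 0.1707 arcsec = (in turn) 5.445e-05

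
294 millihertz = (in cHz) 29.4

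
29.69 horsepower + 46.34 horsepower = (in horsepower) 76.03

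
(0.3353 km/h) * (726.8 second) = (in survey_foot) 222.1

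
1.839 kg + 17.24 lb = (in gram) 9659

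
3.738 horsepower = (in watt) 2787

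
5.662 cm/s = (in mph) 0.1267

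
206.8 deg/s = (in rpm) 34.47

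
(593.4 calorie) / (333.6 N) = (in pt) 2.11e+04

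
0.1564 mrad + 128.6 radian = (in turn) 20.47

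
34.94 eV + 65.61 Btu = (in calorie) 1.654e+04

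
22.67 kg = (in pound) 49.98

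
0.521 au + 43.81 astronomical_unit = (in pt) 1.88e+16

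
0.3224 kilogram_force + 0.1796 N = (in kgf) 0.3407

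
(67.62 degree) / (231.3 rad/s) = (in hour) 1.417e-06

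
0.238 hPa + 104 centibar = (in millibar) 1040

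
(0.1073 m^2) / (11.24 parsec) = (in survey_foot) 1.015e-18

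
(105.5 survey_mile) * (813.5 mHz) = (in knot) 2.685e+05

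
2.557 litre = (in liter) 2.557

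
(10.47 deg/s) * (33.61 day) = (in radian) 5.306e+05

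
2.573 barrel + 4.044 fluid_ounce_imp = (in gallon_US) 108.1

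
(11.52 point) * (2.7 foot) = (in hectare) 3.345e-07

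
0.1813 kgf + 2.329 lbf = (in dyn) 1.214e+06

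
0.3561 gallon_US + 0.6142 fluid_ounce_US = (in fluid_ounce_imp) 48.08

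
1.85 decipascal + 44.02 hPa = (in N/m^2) 4402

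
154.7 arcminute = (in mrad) 45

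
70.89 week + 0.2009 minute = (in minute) 7.146e+05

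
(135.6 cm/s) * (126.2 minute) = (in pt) 2.911e+07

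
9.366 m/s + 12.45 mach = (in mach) 12.48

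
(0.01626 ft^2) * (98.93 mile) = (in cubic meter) 240.5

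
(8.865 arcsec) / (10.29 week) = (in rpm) 6.595e-11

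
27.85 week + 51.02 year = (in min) 2.71e+07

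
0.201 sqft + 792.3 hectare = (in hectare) 792.3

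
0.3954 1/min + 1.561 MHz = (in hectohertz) 1.561e+04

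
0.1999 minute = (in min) 0.1999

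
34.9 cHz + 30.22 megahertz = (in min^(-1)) 1.813e+09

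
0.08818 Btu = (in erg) 9.303e+08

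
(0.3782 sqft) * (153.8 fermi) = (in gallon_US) 1.428e-12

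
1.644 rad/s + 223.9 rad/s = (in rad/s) 225.5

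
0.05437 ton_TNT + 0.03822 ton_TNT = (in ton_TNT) 0.09259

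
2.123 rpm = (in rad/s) 0.2223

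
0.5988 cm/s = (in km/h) 0.02156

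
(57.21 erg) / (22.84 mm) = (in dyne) 25.05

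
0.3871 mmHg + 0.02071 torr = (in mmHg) 0.4078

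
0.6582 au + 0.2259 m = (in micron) 9.847e+16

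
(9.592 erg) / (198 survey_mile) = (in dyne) 3.01e-07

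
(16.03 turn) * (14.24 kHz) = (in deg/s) 8.218e+07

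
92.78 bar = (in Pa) 9.278e+06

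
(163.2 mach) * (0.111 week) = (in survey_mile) 2.318e+06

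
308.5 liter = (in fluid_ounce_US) 1.043e+04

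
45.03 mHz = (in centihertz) 4.503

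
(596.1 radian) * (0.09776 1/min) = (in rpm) 9.275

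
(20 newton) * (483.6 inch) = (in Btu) 0.2328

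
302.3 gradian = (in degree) 272.1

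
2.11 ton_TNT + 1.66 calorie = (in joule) 8.828e+09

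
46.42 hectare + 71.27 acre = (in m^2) 7.526e+05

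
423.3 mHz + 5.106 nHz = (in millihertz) 423.3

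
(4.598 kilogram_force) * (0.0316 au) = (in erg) 2.132e+18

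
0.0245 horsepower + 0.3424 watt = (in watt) 18.61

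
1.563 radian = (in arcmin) 5373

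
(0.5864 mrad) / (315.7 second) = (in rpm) 1.774e-05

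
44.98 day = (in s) 3.886e+06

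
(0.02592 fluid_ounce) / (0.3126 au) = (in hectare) 1.639e-21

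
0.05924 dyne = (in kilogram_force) 6.041e-08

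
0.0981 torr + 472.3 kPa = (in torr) 3543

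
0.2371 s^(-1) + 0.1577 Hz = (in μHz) 3.948e+05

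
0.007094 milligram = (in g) 7.094e-06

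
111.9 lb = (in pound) 111.9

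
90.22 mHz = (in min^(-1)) 5.413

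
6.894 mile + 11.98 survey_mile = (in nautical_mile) 16.4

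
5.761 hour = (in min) 345.7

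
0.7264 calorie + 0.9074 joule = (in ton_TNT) 9.433e-10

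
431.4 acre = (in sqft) 1.879e+07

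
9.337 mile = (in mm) 1.503e+07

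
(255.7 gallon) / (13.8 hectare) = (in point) 0.01988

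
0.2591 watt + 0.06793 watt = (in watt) 0.327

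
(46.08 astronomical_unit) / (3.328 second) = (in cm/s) 2.071e+14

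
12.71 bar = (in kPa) 1271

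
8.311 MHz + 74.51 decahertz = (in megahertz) 8.312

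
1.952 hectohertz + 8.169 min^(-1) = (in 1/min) 1.172e+04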